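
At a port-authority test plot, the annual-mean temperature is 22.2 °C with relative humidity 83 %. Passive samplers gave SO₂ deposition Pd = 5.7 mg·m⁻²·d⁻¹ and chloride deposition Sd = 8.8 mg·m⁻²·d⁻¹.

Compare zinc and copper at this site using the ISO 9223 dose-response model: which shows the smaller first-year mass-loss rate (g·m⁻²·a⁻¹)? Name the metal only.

zinc: f(T) = -0.071·(T−10) [T>10 °C] = -0.8662
  Pd branch = 0.0129·Pd^0.44·e^(0.046·RH+f) = 0.531 μm/a
  Sd branch = 0.0175·Sd^0.57·e^(0.008·RH+0.085·T) = 0.775 μm/a
  r_corr = 0.531 + 0.775 = 1.306 μm/a
  mass loss = 1.306 μm/a × 7.14 g/cm³ = 9.325 g·m⁻²·a⁻¹
copper: temperature factor f = -0.080·(12.2) = -0.9760
  Pd branch = 0.0053·Pd^0.26·e^(0.059·RH+f) = 0.4204 μm/a
  Cl⁻ term: 0.01025·8.8^0.27·exp(0.036·83+0.049·22.2) = 1.086
  r_corr = 0.4204 + 1.086 = 1.506 μm/a
  mass loss = 1.506 μm/a × 8.96 g/cm³ = 13.5 g·m⁻²·a⁻¹
Ordering by g·m⁻²·a⁻¹: copper (13.5) > zinc (9.32)

zinc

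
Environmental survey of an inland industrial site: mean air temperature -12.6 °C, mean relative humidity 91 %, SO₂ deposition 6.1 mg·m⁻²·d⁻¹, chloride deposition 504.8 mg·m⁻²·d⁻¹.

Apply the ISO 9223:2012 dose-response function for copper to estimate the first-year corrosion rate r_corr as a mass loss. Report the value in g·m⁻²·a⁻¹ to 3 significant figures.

copper: f(T) = +0.126·(T−10) [T≤10 °C] = -2.8476
  sulphur-dioxide contribution → 0.1056 μm/a
  chloride contribution → 0.7856 μm/a
  ⇒ r_corr(copper) = 0.8911 μm/a
Convert to mass loss: 0.8911 μm/a × 8.96 g/cm³ = 7.984 g·m⁻²·a⁻¹

r_corr = 7.98 g·m⁻²·a⁻¹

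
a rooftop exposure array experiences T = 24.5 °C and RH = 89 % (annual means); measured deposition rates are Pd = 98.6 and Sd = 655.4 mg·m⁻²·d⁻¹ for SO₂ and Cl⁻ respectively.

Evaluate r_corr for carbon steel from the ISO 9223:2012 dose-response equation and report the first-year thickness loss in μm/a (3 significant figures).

carbon steel: temperature factor f = -0.054·(14.5) = -0.7830
  sulphur-dioxide contribution → 52.21 μm/a
  chloride contribution → 285.7 μm/a
  total first-year rate 337.9 μm/a

r_corr = 338 μm/a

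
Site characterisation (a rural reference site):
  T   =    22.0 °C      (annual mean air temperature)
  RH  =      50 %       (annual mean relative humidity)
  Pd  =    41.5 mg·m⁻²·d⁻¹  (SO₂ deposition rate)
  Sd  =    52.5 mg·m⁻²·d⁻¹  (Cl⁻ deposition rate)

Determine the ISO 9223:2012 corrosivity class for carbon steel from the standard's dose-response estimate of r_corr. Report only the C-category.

C3

carbon steel: temperature factor f = -0.054·(12.0) = -0.6480
  sulphur-dioxide contribution → 17.47 μm/a
  chloride contribution → 14.92 μm/a
  ⇒ r_corr(carbon steel) = 32.39 μm/a
Category bounds: 25…50 μm/a bracket r_corr ⇒ C3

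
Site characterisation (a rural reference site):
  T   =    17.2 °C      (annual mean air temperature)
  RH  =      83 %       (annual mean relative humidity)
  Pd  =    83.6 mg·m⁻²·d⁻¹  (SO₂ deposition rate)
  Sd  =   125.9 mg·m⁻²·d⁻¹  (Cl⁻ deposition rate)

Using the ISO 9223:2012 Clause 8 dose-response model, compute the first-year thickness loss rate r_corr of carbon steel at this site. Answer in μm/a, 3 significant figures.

r_corr = 126 μm/a

carbon steel: temperature factor f = -0.054·(7.2) = -0.3888
  sulphur-dioxide contribution → 63.04 μm/a
  chloride contribution → 62.94 μm/a
  total first-year rate 126 μm/a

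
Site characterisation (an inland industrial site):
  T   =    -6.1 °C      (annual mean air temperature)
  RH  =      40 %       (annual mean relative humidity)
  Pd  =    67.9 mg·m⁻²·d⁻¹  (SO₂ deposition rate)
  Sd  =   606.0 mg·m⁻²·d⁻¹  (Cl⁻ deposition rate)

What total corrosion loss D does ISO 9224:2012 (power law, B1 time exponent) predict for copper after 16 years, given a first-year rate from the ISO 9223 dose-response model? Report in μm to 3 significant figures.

D(16) = 1.29 μm

copper: f(T) = +0.126·(T−10) [T≤10 °C] = -2.0286
  Pd branch = 0.0053·Pd^0.26·e^(0.059·RH+f) = 0.0221 μm/a
  Sd branch = 0.01025·Sd^0.27·e^(0.036·RH+0.049·T) = 0.181 μm/a
  r_corr = 0.0221 + 0.181 = 0.2031 μm/a
Long-term exponent b (ISO 9224 Table 2, B1) = 0.667
  D(16) = 0.2031 × 16^0.667 = 0.2031 × 6.355 = 1.291 μm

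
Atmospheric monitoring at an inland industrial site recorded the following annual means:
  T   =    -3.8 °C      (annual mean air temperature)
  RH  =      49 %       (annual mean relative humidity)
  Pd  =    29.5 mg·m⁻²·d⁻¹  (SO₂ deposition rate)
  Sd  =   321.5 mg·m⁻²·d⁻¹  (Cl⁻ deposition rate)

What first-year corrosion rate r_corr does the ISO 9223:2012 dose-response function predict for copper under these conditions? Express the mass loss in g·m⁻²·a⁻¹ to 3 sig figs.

copper: f(T) = +0.126·(T−10) [T≤10 °C] = -1.7388
  Pd branch = 0.0053·Pd^0.26·e^(0.059·RH+f) = 0.04044 μm/a
  Cl⁻ term: 0.01025·321.5^0.27·exp(0.036·49+0.049·-3.8) = 0.236
  r_corr = 0.04044 + 0.236 = 0.2764 μm/a
Convert to mass loss: 0.2764 μm/a × 8.96 g/cm³ = 2.477 g·m⁻²·a⁻¹

r_corr = 2.48 g·m⁻²·a⁻¹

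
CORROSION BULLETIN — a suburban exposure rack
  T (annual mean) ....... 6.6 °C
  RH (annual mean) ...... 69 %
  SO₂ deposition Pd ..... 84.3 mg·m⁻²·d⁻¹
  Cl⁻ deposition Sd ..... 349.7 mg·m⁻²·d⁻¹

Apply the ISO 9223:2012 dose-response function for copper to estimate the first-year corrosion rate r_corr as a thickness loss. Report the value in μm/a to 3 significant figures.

copper: T≤10 °C ⇒ hinge +0.126·(6.6−10) = -0.4284
  Pd branch = 0.0053·Pd^0.26·e^(0.059·RH+f) = 0.6411 μm/a
  Cl⁻ term: 0.01025·349.7^0.27·exp(0.036·69+0.049·6.6) = 0.8256
  r_corr = 0.6411 + 0.8256 = 1.467 μm/a

r_corr = 1.47 μm/a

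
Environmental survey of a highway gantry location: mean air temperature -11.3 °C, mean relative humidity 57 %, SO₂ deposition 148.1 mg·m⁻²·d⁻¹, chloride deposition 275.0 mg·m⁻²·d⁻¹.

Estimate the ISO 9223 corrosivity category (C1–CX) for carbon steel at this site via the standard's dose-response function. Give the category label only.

C2

carbon steel: T≤10 °C ⇒ hinge +0.150·(-11.3−10) = -3.1950
  sulphur-dioxide contribution → 3.049 μm/a
  chloride contribution → 13.85 μm/a
  ⇒ r_corr(carbon steel) = 16.9 μm/a
ISO 9223 Table 2 (carbon steel): 1.3 < 16.9 ≤ 25 μm/a ⇒ C2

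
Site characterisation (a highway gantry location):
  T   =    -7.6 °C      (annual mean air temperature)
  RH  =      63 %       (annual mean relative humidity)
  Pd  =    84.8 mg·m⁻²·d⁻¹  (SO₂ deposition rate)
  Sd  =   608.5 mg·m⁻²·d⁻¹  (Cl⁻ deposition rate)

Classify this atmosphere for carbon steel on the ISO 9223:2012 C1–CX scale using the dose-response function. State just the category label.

C3

carbon steel: temperature factor f = +0.150·(-17.6) = -2.6400
  Pd branch = 1.77·Pd^0.52·e^(0.02·RH+f) = 4.481 μm/a
  Sd branch = 0.102·Sd^0.62·e^(0.033·RH+0.04·T) = 32.04 μm/a
  r_corr = 4.481 + 32.04 = 36.52 μm/a
36.5 μm/a falls in (25, 50] for carbon steel → category C3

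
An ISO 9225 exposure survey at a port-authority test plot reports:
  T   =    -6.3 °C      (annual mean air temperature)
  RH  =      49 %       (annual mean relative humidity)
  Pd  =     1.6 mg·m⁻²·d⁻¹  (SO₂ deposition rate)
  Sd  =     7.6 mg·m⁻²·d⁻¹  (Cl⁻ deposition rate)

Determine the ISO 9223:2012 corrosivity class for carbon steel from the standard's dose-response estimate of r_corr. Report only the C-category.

C2

carbon steel: temperature factor f = +0.150·(-16.3) = -2.4450
  SO₂ term: 1.77·1.6^0.52·exp(0.02·49-2.4450) = 0.5222
  Sd branch = 0.102·Sd^0.62·e^(0.033·RH+0.04·T) = 1.404 μm/a
  sum: 0.5222 + 1.404 → r_corr = 1.927 μm/a
ISO 9223 Table 2 (carbon steel): 1.3 < 1.93 ≤ 25 μm/a ⇒ C2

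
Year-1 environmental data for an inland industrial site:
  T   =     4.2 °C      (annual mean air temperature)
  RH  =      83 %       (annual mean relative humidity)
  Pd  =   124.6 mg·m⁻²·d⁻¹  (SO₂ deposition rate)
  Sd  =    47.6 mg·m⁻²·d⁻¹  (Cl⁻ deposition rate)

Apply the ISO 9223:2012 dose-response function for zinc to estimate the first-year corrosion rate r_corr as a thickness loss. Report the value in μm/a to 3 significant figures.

zinc: f(T) = +0.038·(T−10) [T≤10 °C] = -0.2204
  Pd branch = 0.0129·Pd^0.44·e^(0.046·RH+f) = 3.936 μm/a
  Sd branch = 0.0175·Sd^0.57·e^(0.008·RH+0.085·T) = 0.4392 μm/a
  r_corr = 3.936 + 0.4392 = 4.375 μm/a

r_corr = 4.38 μm/a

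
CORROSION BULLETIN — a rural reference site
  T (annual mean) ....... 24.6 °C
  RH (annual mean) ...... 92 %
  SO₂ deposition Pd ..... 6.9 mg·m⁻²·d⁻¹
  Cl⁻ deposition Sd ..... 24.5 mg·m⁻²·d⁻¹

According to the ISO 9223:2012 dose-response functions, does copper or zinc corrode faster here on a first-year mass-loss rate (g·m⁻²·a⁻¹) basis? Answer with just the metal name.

copper: temperature factor f = -0.080·(14.6) = -1.1680
  Pd branch = 0.0053·Pd^0.26·e^(0.059·RH+f) = 0.6201 μm/a
  Sd branch = 0.01025·Sd^0.27·e^(0.036·RH+0.049·T) = 2.227 μm/a
  r_corr = 0.6201 + 2.227 = 2.847 μm/a
  mass loss = 2.847 μm/a × 8.96 g/cm³ = 25.51 g·m⁻²·a⁻¹
zinc: temperature factor f = -0.071·(14.6) = -1.0366
  Pd branch = 0.0129·Pd^0.44·e^(0.046·RH+f) = 0.7369 μm/a
  Sd branch = 0.0175·Sd^0.57·e^(0.008·RH+0.085·T) = 1.831 μm/a
  sum: 0.7369 + 1.831 → r_corr = 2.568 μm/a
  mass loss = 2.568 μm/a × 7.14 g/cm³ = 18.33 g·m⁻²·a⁻¹
Ordering by g·m⁻²·a⁻¹: copper (25.5) > zinc (18.3)

copper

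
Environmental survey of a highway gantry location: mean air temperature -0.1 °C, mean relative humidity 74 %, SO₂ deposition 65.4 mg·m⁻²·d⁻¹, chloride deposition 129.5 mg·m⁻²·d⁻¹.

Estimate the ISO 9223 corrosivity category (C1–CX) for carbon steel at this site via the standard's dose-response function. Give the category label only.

C3

carbon steel: temperature factor f = +0.150·(-10.1) = -1.5150
  Pd branch = 1.77·Pd^0.52·e^(0.02·RH+f) = 15.03 μm/a
  Sd branch = 0.102·Sd^0.62·e^(0.033·RH+0.04·T) = 23.82 μm/a
  sum: 15.03 + 23.82 → r_corr = 38.85 μm/a
ISO 9223 Table 2 (carbon steel): 25 < 38.9 ≤ 50 μm/a ⇒ C3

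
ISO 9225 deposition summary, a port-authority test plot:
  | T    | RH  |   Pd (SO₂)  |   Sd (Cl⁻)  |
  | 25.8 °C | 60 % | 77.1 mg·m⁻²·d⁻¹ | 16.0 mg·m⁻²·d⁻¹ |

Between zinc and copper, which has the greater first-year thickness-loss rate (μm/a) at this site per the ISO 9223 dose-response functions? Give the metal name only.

zinc

zinc: T>10 °C ⇒ hinge -0.071·(25.8−10) = -1.1218
  sulphur-dioxide contribution → 0.4491 μm/a
  chloride contribution → 1.231 μm/a
  ⇒ r_corr(zinc) = 1.68 μm/a
copper: temperature factor f = -0.080·(15.8) = -1.2640
  sulphur-dioxide contribution → 0.1597 μm/a
  chloride contribution → 0.6652 μm/a
  total first-year rate 0.8249 μm/a
Ordering by μm/a: zinc (1.68) > copper (0.825)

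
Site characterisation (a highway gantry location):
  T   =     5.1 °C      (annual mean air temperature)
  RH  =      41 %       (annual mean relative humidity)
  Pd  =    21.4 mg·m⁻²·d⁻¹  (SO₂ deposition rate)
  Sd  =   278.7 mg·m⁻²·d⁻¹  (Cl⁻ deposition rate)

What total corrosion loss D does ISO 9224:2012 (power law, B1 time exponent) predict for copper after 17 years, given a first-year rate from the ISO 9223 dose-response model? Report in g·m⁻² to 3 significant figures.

D(17) = 19.8 g·m⁻²

copper: temperature factor f = +0.126·(-4.9) = -0.6174
  sulphur-dioxide contribution → 0.07122 μm/a
  chloride contribution → 0.2633 μm/a
  ⇒ r_corr(copper) = 0.3345 μm/a
Long-term exponent b (ISO 9224 Table 2, B1) = 0.667
  D(17) = 0.3345 × 17^0.667 = 0.3345 × 6.618 = 2.214 μm
  Mass loss = 2.214 μm × 8.96 g/cm³ = 19.84 g·m⁻²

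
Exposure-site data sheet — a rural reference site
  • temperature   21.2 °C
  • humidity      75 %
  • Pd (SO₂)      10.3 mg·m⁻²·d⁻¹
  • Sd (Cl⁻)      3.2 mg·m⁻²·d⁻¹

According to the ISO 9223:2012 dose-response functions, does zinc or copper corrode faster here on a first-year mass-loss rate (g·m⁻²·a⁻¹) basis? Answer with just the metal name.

zinc: f(T) = -0.071·(T−10) [T>10 °C] = -0.7952
  sulphur-dioxide contribution → 0.5119 μm/a
  chloride contribution → 0.3751 μm/a
  total first-year rate 0.887 μm/a
  mass loss = 0.887 μm/a × 7.14 g/cm³ = 6.333 g·m⁻²·a⁻¹
copper: f(T) = -0.080·(T−10) [T>10 °C] = -0.8960
  sulphur-dioxide contribution → 0.3313 μm/a
  chloride contribution → 0.59 μm/a
  total first-year rate 0.9213 μm/a
  mass loss = 0.9213 μm/a × 8.96 g/cm³ = 8.255 g·m⁻²·a⁻¹
Ordering by g·m⁻²·a⁻¹: copper (8.25) > zinc (6.33)

copper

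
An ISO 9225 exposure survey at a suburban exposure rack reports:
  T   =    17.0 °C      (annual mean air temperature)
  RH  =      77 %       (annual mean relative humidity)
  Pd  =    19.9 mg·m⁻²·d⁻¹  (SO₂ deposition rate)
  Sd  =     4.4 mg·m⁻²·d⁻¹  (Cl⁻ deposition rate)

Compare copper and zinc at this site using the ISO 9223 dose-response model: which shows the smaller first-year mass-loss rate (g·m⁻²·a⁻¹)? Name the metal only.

copper: T>10 °C ⇒ hinge -0.080·(17.0−10) = -0.5600
  sulphur-dioxide contribution → 0.6191 μm/a
  chloride contribution → 0.5625 μm/a
  ⇒ r_corr(copper) = 1.182 μm/a
  mass loss = 1.182 μm/a × 8.96 g/cm³ = 10.59 g·m⁻²·a⁻¹
zinc: f(T) = -0.071·(T−10) [T>10 °C] = -0.4970
  sulphur-dioxide contribution → 1.01 μm/a
  chloride contribution → 0.3198 μm/a
  total first-year rate 1.33 μm/a
  mass loss = 1.33 μm/a × 7.14 g/cm³ = 9.498 g·m⁻²·a⁻¹
Ordering by g·m⁻²·a⁻¹: copper (10.6) > zinc (9.5)

zinc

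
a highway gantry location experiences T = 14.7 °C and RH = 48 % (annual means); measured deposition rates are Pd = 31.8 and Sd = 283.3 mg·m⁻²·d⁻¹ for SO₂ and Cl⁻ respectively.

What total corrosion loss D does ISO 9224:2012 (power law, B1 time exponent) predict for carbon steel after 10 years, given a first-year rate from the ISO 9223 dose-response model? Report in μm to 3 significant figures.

carbon steel: f(T) = -0.054·(T−10) [T>10 °C] = -0.2538
  SO₂ term: 1.77·31.8^0.52·exp(0.02·48-0.2538) = 21.67
  Cl⁻ term: 0.102·283.3^0.62·exp(0.033·48+0.04·14.7) = 29.67
  r_corr = 21.67 + 29.67 = 51.34 μm/a
ISO 9224: D(t) = r_corr · t^b with b = 0.523 (carbon steel, B1)
  D(10) = 51.34 × 10^0.523 = 51.34 × 3.334 = 171.2 μm

D(10) = 171 μm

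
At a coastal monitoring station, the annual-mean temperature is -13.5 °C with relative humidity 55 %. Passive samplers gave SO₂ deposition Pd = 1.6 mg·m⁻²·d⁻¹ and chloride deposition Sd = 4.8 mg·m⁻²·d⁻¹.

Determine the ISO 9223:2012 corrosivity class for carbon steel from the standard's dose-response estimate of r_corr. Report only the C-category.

carbon steel: T≤10 °C ⇒ hinge +0.150·(-13.5−10) = -3.5250
  Pd branch = 1.77·Pd^0.52·e^(0.02·RH+f) = 0.2 μm/a
  Cl⁻ term: 0.102·4.8^0.62·exp(0.033·55+0.04·-13.5) = 0.9654
  sum: 0.2 + 0.9654 → r_corr = 1.165 μm/a
1.17 μm/a falls in (0, 1.3] for carbon steel → category C1

C1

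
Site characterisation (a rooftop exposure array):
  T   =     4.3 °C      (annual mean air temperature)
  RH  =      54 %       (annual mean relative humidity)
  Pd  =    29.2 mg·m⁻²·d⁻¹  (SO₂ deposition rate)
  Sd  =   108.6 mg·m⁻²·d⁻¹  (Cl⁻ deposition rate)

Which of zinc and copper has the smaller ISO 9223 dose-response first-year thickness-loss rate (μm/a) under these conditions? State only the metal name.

zinc: T≤10 °C ⇒ hinge +0.038·(4.3−10) = -0.2166
  SO₂ term: 0.0129·29.2^0.44·exp(0.046·54-0.2166) = 0.5496
  Sd branch = 0.0175·Sd^0.57·e^(0.008·RH+0.085·T) = 0.5621 μm/a
  sum: 0.5496 + 0.5621 → r_corr = 1.112 μm/a
copper: temperature factor f = +0.126·(-5.7) = -0.7182
  SO₂ term: 0.0053·29.2^0.26·exp(0.059·54-0.7182) = 0.1503
  Cl⁻ term: 0.01025·108.6^0.27·exp(0.036·54+0.049·4.3) = 0.3135
  sum: 0.1503 + 0.3135 → r_corr = 0.4638 μm/a
Ordering by μm/a: zinc (1.11) > copper (0.464)

copper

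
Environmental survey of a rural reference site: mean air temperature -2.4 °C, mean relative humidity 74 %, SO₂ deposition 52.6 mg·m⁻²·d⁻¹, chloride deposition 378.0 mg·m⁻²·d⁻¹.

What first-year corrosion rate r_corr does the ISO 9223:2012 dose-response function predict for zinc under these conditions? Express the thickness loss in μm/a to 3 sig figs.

zinc: f(T) = +0.038·(T−10) [T≤10 °C] = -0.4712
  SO₂ term: 0.0129·52.6^0.44·exp(0.046·74-0.4712) = 1.385
  Sd branch = 0.0175·Sd^0.57·e^(0.008·RH+0.085·T) = 0.7598 μm/a
  r_corr = 1.385 + 0.7598 = 2.145 μm/a

r_corr = 2.15 μm/a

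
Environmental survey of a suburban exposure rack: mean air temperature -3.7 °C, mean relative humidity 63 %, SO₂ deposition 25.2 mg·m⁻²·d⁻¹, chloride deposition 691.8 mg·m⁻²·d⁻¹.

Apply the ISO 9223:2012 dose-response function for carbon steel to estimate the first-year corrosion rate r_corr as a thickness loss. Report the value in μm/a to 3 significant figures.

r_corr = 44.8 μm/a

carbon steel: f(T) = +0.150·(T−10) [T≤10 °C] = -2.0550
  Pd branch = 1.77·Pd^0.52·e^(0.02·RH+f) = 4.28 μm/a
  Sd branch = 0.102·Sd^0.62·e^(0.033·RH+0.04·T) = 40.55 μm/a
  sum: 4.28 + 40.55 → r_corr = 44.83 μm/a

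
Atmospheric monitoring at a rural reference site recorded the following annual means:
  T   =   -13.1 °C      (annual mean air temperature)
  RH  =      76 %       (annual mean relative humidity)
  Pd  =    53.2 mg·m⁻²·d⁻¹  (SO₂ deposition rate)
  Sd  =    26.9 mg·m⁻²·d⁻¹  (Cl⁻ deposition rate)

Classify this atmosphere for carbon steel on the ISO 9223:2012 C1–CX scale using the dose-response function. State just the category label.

carbon steel: f(T) = +0.150·(T−10) [T≤10 °C] = -3.4650
  Pd branch = 1.77·Pd^0.52·e^(0.02·RH+f) = 1.999 μm/a
  Sd branch = 0.102·Sd^0.62·e^(0.033·RH+0.04·T) = 5.711 μm/a
  sum: 1.999 + 5.711 → r_corr = 7.709 μm/a
7.71 μm/a falls in (1.3, 25] for carbon steel → category C2

C2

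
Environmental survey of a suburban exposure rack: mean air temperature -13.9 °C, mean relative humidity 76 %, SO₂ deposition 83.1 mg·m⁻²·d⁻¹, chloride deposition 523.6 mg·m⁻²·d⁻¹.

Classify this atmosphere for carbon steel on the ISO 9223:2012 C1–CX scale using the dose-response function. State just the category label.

carbon steel: f(T) = +0.150·(T−10) [T≤10 °C] = -3.5850
  Pd branch = 1.77·Pd^0.52·e^(0.02·RH+f) = 2.235 μm/a
  Cl⁻ term: 0.102·523.6^0.62·exp(0.033·76+0.04·-13.9) = 34.84
  sum: 2.235 + 34.84 → r_corr = 37.08 μm/a
37.1 μm/a falls in (25, 50] for carbon steel → category C3

C3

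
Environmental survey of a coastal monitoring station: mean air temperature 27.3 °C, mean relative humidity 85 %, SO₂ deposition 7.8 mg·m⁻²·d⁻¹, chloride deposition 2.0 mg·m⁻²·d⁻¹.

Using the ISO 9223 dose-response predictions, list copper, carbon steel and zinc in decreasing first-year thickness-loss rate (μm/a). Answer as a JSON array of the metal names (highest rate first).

copper: temperature factor f = -0.080·(17.3) = -1.3840
  sulphur-dioxide contribution → 0.3413 μm/a
  chloride contribution → 1.004 μm/a
  total first-year rate 1.346 μm/a
carbon steel: T>10 °C ⇒ hinge -0.054·(27.3−10) = -0.9342
  sulphur-dioxide contribution → 11.08 μm/a
  chloride contribution → 7.721 μm/a
  ⇒ r_corr(carbon steel) = 18.8 μm/a
zinc: T>10 °C ⇒ hinge -0.071·(27.3−10) = -1.2283
  sulphur-dioxide contribution → 0.4653 μm/a
  chloride contribution → 0.5221 μm/a
  ⇒ r_corr(zinc) = 0.9874 μm/a
Ordering by μm/a: carbon steel (18.8) > copper (1.35) > zinc (0.987)

["carbon steel", "copper", "zinc"]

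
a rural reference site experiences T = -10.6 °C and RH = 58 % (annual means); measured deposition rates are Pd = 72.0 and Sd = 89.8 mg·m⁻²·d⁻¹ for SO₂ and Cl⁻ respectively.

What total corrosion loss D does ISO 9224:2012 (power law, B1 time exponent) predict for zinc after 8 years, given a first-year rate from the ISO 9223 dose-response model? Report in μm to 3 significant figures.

zinc: T≤10 °C ⇒ hinge +0.038·(-10.6−10) = -0.7828
  Pd branch = 0.0129·Pd^0.44·e^(0.046·RH+f) = 0.5579 μm/a
  Cl⁻ term: 0.0175·89.8^0.57·exp(0.008·58+0.085·-10.6) = 0.1468
  r_corr = 0.5579 + 0.1468 = 0.7047 μm/a
Power-law: D(8) = r_corr · 8^0.813
  D(8) = 0.7047 × 8^0.813 = 0.7047 × 5.423 = 3.821 μm

D(8) = 3.82 μm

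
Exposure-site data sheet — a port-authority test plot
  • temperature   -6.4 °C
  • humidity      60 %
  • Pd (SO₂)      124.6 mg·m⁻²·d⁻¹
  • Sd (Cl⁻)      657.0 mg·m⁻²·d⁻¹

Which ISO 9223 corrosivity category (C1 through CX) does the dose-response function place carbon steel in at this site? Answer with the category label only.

C3

carbon steel: temperature factor f = +0.150·(-16.4) = -2.4600
  sulphur-dioxide contribution → 6.172 μm/a
  chloride contribution → 31.93 μm/a
  total first-year rate 38.1 μm/a
38.1 μm/a falls in (25, 50] for carbon steel → category C3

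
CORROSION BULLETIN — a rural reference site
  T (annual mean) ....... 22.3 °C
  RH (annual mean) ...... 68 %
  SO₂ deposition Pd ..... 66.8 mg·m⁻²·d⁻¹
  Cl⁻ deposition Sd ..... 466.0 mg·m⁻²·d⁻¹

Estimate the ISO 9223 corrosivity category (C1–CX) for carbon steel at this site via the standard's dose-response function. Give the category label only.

carbon steel: T>10 °C ⇒ hinge -0.054·(22.3−10) = -0.6642
  SO₂ term: 1.77·66.8^0.52·exp(0.02·68-0.6642) = 31.55
  Cl⁻ term: 0.102·466.0^0.62·exp(0.033·68+0.04·22.3) = 105.9
  sum: 31.55 + 105.9 → r_corr = 137.5 μm/a
Category bounds: 80…200 μm/a bracket r_corr ⇒ C5

C5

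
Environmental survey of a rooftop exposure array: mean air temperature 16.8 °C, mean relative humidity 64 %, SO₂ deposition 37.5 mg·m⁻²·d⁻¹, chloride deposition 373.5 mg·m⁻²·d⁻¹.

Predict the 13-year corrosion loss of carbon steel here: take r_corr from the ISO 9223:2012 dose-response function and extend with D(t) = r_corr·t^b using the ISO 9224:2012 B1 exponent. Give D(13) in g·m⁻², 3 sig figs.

carbon steel: f(T) = -0.054·(T−10) [T>10 °C] = -0.3672
  sulphur-dioxide contribution → 29.03 μm/a
  chloride contribution → 64.94 μm/a
  total first-year rate 93.97 μm/a
Long-term exponent b (ISO 9224 Table 2, B1) = 0.523
  D(13) = 93.97 × 13^0.523 = 93.97 × 3.825 = 359.4 μm
  Mass loss = 359.4 μm × 7.85 g/cm³ = 2821 g·m⁻²

D(13) = 2.82e+03 g·m⁻²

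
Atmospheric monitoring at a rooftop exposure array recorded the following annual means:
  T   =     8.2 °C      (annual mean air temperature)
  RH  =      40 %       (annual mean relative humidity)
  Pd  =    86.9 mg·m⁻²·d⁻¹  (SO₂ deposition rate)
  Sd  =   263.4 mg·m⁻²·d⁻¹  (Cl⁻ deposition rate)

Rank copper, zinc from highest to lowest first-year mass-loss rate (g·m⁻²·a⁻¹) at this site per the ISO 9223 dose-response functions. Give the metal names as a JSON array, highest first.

["zinc", "copper"]

copper: T≤10 °C ⇒ hinge +0.126·(8.2−10) = -0.2268
  SO₂ term: 0.0053·86.9^0.26·exp(0.059·40-0.2268) = 0.1428
  Sd branch = 0.01025·Sd^0.27·e^(0.036·RH+0.049·T) = 0.2912 μm/a
  sum: 0.1428 + 0.2912 → r_corr = 0.434 μm/a
  mass loss = 0.434 μm/a × 8.96 g/cm³ = 3.889 g·m⁻²·a⁻¹
zinc: f(T) = +0.038·(T−10) [T≤10 °C] = -0.0684
  SO₂ term: 0.0129·86.9^0.44·exp(0.046·40-0.0684) = 0.5409
  Cl⁻ term: 0.0175·263.4^0.57·exp(0.008·40+0.085·8.2) = 1.16
  r_corr = 0.5409 + 1.16 = 1.701 μm/a
  mass loss = 1.701 μm/a × 7.14 g/cm³ = 12.14 g·m⁻²·a⁻¹
Ordering by g·m⁻²·a⁻¹: zinc (12.1) > copper (3.89)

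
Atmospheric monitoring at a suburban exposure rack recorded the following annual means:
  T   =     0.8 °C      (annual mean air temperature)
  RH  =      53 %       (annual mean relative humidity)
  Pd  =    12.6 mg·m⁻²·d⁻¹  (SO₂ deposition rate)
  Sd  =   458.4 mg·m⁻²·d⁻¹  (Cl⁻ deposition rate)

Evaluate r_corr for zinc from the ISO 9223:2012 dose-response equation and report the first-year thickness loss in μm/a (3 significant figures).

zinc: temperature factor f = +0.038·(-9.2) = -0.3496
  SO₂ term: 0.0129·12.6^0.44·exp(0.046·53-0.3496) = 0.3175
  Sd branch = 0.0175·Sd^0.57·e^(0.008·RH+0.085·T) = 0.9411 μm/a
  r_corr = 0.3175 + 0.9411 = 1.259 μm/a

r_corr = 1.26 μm/a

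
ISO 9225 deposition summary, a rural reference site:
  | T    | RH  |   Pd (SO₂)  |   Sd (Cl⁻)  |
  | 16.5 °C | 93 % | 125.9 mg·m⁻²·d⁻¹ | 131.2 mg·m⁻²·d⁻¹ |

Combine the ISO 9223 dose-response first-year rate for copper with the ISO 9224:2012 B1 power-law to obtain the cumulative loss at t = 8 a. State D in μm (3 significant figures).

copper: temperature factor f = -0.080·(6.5) = -0.5200
  Pd branch = 0.0053·Pd^0.26·e^(0.059·RH+f) = 2.676 μm/a
  Sd branch = 0.01025·Sd^0.27·e^(0.036·RH+0.049·T) = 2.442 μm/a
  sum: 2.676 + 2.442 → r_corr = 5.117 μm/a
Power-law: D(8) = r_corr · 8^0.667
  D(8) = 5.117 × 8^0.667 = 5.117 × 4.003 = 20.48 μm

D(8) = 20.5 μm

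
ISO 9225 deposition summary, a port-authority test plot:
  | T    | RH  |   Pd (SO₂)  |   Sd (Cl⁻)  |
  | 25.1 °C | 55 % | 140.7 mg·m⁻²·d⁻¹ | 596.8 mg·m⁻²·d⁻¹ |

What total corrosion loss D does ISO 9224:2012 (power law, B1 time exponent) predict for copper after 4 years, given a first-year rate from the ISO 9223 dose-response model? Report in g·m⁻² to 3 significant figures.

copper: f(T) = -0.080·(T−10) [T>10 °C] = -1.2080
  Pd branch = 0.0053·Pd^0.26·e^(0.059·RH+f) = 0.1471 μm/a
  Sd branch = 0.01025·Sd^0.27·e^(0.036·RH+0.049·T) = 1.426 μm/a
  sum: 0.1471 + 1.426 → r_corr = 1.573 μm/a
Long-term exponent b (ISO 9224 Table 2, B1) = 0.667
  D(4) = 1.573 × 4^0.667 = 1.573 × 2.521 = 3.967 μm
  Mass loss = 3.967 μm × 8.96 g/cm³ = 35.54 g·m⁻²

D(4) = 35.5 g·m⁻²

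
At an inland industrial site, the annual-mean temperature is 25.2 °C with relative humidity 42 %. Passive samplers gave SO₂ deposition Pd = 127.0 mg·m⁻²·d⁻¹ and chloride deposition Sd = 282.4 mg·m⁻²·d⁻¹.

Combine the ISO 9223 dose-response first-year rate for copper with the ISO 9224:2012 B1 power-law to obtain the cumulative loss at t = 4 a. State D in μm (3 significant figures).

D(4) = 2.02 μm

copper: f(T) = -0.080·(T−10) [T>10 °C] = -1.2160
  Pd branch = 0.0053·Pd^0.26·e^(0.059·RH+f) = 0.06597 μm/a
  Sd branch = 0.01025·Sd^0.27·e^(0.036·RH+0.049·T) = 0.7335 μm/a
  r_corr = 0.06597 + 0.7335 = 0.7994 μm/a
ISO 9224: D(t) = r_corr · t^b with b = 0.667 (copper, B1)
  D(4) = 0.7994 × 4^0.667 = 0.7994 × 2.521 = 2.015 μm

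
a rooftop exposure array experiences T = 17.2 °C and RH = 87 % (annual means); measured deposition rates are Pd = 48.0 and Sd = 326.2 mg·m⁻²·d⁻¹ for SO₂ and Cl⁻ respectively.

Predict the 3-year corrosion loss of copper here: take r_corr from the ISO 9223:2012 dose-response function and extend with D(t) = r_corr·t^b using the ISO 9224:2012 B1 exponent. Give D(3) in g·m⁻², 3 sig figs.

D(3) = 74.3 g·m⁻²

copper: f(T) = -0.080·(T−10) [T>10 °C] = -0.5760
  sulphur-dioxide contribution → 1.382 μm/a
  chloride contribution → 2.604 μm/a
  ⇒ r_corr(copper) = 3.986 μm/a
ISO 9224: D(t) = r_corr · t^b with b = 0.667 (copper, B1)
  D(3) = 3.986 × 3^0.667 = 3.986 × 2.081 = 8.294 μm
  Mass loss = 8.294 μm × 8.96 g/cm³ = 74.31 g·m⁻²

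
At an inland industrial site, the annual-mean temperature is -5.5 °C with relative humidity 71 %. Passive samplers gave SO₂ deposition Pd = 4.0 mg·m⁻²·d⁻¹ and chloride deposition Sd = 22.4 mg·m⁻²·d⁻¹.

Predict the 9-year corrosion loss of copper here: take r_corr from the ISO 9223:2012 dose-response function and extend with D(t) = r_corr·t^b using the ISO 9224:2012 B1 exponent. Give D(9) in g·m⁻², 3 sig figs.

D(9) = 11.8 g·m⁻²

copper: T≤10 °C ⇒ hinge +0.126·(-5.5−10) = -1.9530
  sulphur-dioxide contribution → 0.0711 μm/a
  chloride contribution → 0.2335 μm/a
  total first-year rate 0.3046 μm/a
Long-term exponent b (ISO 9224 Table 2, B1) = 0.667
  D(9) = 0.3046 × 9^0.667 = 0.3046 × 4.33 = 1.319 μm
  Mass loss = 1.319 μm × 8.96 g/cm³ = 11.82 g·m⁻²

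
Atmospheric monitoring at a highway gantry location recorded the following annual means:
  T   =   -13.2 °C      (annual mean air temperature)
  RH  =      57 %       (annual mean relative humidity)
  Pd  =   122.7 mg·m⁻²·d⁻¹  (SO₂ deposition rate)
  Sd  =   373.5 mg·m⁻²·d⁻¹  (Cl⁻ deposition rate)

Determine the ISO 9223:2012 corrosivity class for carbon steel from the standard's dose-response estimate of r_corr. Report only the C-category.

carbon steel: T≤10 °C ⇒ hinge +0.150·(-13.2−10) = -3.4800
  Pd branch = 1.77·Pd^0.52·e^(0.02·RH+f) = 2.079 μm/a
  Sd branch = 0.102·Sd^0.62·e^(0.033·RH+0.04·T) = 15.52 μm/a
  sum: 2.079 + 15.52 → r_corr = 17.6 μm/a
Category bounds: 1.3…25 μm/a bracket r_corr ⇒ C2

C2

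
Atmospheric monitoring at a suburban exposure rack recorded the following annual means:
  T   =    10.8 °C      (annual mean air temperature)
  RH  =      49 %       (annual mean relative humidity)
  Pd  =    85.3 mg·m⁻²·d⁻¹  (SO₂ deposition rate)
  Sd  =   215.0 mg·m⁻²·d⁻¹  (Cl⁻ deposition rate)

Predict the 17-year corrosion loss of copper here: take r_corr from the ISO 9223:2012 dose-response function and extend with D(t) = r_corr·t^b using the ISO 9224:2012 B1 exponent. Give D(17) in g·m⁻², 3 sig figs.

D(17) = 42.5 g·m⁻²

copper: T>10 °C ⇒ hinge -0.080·(10.8−10) = -0.0640
  sulphur-dioxide contribution → 0.2845 μm/a
  chloride contribution → 0.4329 μm/a
  ⇒ r_corr(copper) = 0.7174 μm/a
Power-law: D(17) = r_corr · 17^0.667
  D(17) = 0.7174 × 17^0.667 = 0.7174 × 6.618 = 4.748 μm
  Mass loss = 4.748 μm × 8.96 g/cm³ = 42.54 g·m⁻²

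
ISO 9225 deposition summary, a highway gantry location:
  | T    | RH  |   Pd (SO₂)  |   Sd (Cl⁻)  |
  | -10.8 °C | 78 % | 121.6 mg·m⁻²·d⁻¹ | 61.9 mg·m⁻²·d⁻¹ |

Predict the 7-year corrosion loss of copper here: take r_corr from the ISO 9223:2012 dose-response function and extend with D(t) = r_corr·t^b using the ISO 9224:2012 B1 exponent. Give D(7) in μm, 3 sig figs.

D(7) = 1.61 μm

copper: T≤10 °C ⇒ hinge +0.126·(-10.8−10) = -2.6208
  Pd branch = 0.0053·Pd^0.26·e^(0.059·RH+f) = 0.1339 μm/a
  Sd branch = 0.01025·Sd^0.27·e^(0.036·RH+0.049·T) = 0.3049 μm/a
  r_corr = 0.1339 + 0.3049 = 0.4388 μm/a
Long-term exponent b (ISO 9224 Table 2, B1) = 0.667
  D(7) = 0.4388 × 7^0.667 = 0.4388 × 3.662 = 1.607 μm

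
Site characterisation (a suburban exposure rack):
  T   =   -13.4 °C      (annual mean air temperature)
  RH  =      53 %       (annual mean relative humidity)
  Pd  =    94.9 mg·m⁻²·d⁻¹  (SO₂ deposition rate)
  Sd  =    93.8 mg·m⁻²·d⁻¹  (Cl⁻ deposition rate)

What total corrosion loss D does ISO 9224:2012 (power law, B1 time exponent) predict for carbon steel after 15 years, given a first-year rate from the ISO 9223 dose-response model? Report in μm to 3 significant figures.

D(15) = 30.3 μm

carbon steel: temperature factor f = +0.150·(-23.4) = -3.5100
  Pd branch = 1.77·Pd^0.52·e^(0.02·RH+f) = 1.63 μm/a
  Cl⁻ term: 0.102·93.8^0.62·exp(0.033·53+0.04·-13.4) = 5.73
  r_corr = 1.63 + 5.73 = 7.36 μm/a
ISO 9224: D(t) = r_corr · t^b with b = 0.523 (carbon steel, B1)
  D(15) = 7.36 × 15^0.523 = 7.36 × 4.122 = 30.34 μm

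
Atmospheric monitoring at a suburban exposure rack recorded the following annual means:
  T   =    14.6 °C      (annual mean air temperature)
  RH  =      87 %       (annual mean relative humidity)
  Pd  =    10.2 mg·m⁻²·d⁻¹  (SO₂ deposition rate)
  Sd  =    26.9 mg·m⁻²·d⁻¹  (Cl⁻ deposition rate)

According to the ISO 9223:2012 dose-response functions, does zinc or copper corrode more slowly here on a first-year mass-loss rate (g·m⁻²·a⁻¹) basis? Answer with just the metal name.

zinc: temperature factor f = -0.071·(4.6) = -0.3266
  sulphur-dioxide contribution → 1.414 μm/a
  chloride contribution → 0.7929 μm/a
  ⇒ r_corr(zinc) = 2.207 μm/a
  mass loss = 2.207 μm/a × 7.14 g/cm³ = 15.76 g·m⁻²·a⁻¹
copper: temperature factor f = -0.080·(4.6) = -0.3680
  sulphur-dioxide contribution → 1.137 μm/a
  chloride contribution → 1.169 μm/a
  ⇒ r_corr(copper) = 2.306 μm/a
  mass loss = 2.306 μm/a × 8.96 g/cm³ = 20.66 g·m⁻²·a⁻¹
Ordering by g·m⁻²·a⁻¹: copper (20.7) > zinc (15.8)

zinc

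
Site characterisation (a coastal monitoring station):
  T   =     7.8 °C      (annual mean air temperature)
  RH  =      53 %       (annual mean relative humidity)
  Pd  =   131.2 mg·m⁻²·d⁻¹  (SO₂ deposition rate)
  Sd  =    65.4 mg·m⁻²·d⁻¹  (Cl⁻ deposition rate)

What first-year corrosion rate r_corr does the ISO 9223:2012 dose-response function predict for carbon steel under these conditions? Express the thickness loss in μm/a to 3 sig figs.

carbon steel: f(T) = +0.150·(T−10) [T≤10 °C] = -0.3300
  sulphur-dioxide contribution → 46.38 μm/a
  chloride contribution → 10.7 μm/a
  total first-year rate 57.08 μm/a

r_corr = 57.1 μm/a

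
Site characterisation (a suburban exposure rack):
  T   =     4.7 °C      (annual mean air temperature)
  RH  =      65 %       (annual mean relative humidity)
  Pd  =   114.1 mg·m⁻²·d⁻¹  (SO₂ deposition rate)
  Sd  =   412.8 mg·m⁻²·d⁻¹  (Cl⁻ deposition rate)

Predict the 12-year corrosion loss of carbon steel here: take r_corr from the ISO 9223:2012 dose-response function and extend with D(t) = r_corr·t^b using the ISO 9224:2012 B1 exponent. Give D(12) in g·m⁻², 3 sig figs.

carbon steel: T≤10 °C ⇒ hinge +0.150·(4.7−10) = -0.7950
  sulphur-dioxide contribution → 34.44 μm/a
  chloride contribution → 44.01 μm/a
  ⇒ r_corr(carbon steel) = 78.45 μm/a
Power-law: D(12) = r_corr · 12^0.523
  D(12) = 78.45 × 12^0.523 = 78.45 × 3.668 = 287.8 μm
  Mass loss = 287.8 μm × 7.85 g/cm³ = 2259 g·m⁻²

D(12) = 2.26e+03 g·m⁻²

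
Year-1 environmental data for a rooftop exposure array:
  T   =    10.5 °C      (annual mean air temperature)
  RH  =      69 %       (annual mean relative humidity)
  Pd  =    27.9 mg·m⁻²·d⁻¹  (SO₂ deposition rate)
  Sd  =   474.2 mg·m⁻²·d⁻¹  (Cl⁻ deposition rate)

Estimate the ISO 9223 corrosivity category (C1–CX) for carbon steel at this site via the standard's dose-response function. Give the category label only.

C5

carbon steel: T>10 °C ⇒ hinge -0.054·(10.5−10) = -0.0270
  sulphur-dioxide contribution → 38.66 μm/a
  chloride contribution → 69.02 μm/a
  ⇒ r_corr(carbon steel) = 107.7 μm/a
108 μm/a falls in (80, 200] for carbon steel → category C5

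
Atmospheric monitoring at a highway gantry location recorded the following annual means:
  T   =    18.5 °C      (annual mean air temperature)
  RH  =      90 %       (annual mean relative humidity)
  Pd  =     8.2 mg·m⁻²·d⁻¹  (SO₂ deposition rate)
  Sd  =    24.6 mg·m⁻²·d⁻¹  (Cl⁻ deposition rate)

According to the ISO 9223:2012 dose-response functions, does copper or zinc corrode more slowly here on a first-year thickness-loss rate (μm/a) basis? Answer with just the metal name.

copper: temperature factor f = -0.080·(8.5) = -0.6800
  SO₂ term: 0.0053·8.2^0.26·exp(0.059·90-0.6800) = 0.939
  Cl⁻ term: 0.01025·24.6^0.27·exp(0.036·90+0.049·18.5) = 1.538
  r_corr = 0.939 + 1.538 = 2.477 μm/a
zinc: T>10 °C ⇒ hinge -0.071·(18.5−10) = -0.6035
  SO₂ term: 0.0129·8.2^0.44·exp(0.046·90-0.6035) = 1.118
  Cl⁻ term: 0.0175·24.6^0.57·exp(0.008·90+0.085·18.5) = 1.075
  sum: 1.118 + 1.075 → r_corr = 2.193 μm/a
Ordering by μm/a: copper (2.48) > zinc (2.19)

zinc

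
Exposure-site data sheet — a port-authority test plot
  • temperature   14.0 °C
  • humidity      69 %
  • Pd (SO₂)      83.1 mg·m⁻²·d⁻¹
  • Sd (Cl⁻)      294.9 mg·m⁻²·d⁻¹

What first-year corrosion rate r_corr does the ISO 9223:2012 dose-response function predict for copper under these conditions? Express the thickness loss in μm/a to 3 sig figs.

r_corr = 1.84 μm/a

copper: T>10 °C ⇒ hinge -0.080·(14.0−10) = -0.3200
  SO₂ term: 0.0053·83.1^0.26·exp(0.059·69-0.3200) = 0.7119
  Cl⁻ term: 0.01025·294.9^0.27·exp(0.036·69+0.049·14.0) = 1.133
  sum: 0.7119 + 1.133 → r_corr = 1.845 μm/a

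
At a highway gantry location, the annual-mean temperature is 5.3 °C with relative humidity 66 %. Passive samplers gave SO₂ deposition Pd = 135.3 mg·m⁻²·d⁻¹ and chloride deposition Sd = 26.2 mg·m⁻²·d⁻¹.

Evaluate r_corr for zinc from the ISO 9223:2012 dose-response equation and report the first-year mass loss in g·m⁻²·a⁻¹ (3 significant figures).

zinc: temperature factor f = +0.038·(-4.7) = -0.1786
  Pd branch = 0.0129·Pd^0.44·e^(0.046·RH+f) = 1.947 μm/a
  Cl⁻ term: 0.0175·26.2^0.57·exp(0.008·66+0.085·5.3) = 0.2995
  r_corr = 1.947 + 0.2995 = 2.246 μm/a
Convert to mass loss: 2.246 μm/a × 7.14 g/cm³ = 16.04 g·m⁻²·a⁻¹

r_corr = 16.0 g·m⁻²·a⁻¹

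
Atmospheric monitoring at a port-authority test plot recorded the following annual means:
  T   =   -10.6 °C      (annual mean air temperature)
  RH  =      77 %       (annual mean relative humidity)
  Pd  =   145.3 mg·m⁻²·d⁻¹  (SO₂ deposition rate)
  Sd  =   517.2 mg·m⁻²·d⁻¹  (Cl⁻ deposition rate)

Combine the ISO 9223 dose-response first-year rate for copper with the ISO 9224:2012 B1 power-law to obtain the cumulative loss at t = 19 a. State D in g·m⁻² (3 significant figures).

D(19) = 42.3 g·m⁻²

copper: temperature factor f = +0.126·(-20.6) = -2.5956
  Pd branch = 0.0053·Pd^0.26·e^(0.059·RH+f) = 0.1356 μm/a
  Sd branch = 0.01025·Sd^0.27·e^(0.036·RH+0.049·T) = 0.5269 μm/a
  r_corr = 0.1356 + 0.5269 = 0.6625 μm/a
Power-law: D(19) = r_corr · 19^0.667
  D(19) = 0.6625 × 19^0.667 = 0.6625 × 7.127 = 4.722 μm
  Mass loss = 4.722 μm × 8.96 g/cm³ = 42.31 g·m⁻²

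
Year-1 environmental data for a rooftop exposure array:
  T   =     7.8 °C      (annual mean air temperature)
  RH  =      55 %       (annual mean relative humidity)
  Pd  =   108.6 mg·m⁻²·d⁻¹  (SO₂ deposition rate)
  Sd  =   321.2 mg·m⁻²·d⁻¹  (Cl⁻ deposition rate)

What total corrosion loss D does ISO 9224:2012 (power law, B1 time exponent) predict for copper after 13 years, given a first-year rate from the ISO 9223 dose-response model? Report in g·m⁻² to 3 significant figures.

D(13) = 42.9 g·m⁻²

copper: temperature factor f = +0.126·(-2.2) = -0.2772
  SO₂ term: 0.0053·108.6^0.26·exp(0.059·55-0.2772) = 0.3487
  Sd branch = 0.01025·Sd^0.27·e^(0.036·RH+0.049·T) = 0.5169 μm/a
  r_corr = 0.3487 + 0.5169 = 0.8657 μm/a
ISO 9224: D(t) = r_corr · t^b with b = 0.667 (copper, B1)
  D(13) = 0.8657 × 13^0.667 = 0.8657 × 5.534 = 4.79 μm
  Mass loss = 4.79 μm × 8.96 g/cm³ = 42.92 g·m⁻²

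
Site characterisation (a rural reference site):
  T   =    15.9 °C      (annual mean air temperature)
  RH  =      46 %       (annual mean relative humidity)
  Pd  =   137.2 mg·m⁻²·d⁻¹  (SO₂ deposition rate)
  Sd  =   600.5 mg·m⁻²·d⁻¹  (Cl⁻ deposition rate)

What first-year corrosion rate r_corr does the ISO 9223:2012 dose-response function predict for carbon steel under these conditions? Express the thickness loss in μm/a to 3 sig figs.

carbon steel: f(T) = -0.054·(T−10) [T>10 °C] = -0.3186
  SO₂ term: 1.77·137.2^0.52·exp(0.02·46-0.3186) = 41.74
  Cl⁻ term: 0.102·600.5^0.62·exp(0.033·46+0.04·15.9) = 46.42
  r_corr = 41.74 + 46.42 = 88.17 μm/a

r_corr = 88.2 μm/a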